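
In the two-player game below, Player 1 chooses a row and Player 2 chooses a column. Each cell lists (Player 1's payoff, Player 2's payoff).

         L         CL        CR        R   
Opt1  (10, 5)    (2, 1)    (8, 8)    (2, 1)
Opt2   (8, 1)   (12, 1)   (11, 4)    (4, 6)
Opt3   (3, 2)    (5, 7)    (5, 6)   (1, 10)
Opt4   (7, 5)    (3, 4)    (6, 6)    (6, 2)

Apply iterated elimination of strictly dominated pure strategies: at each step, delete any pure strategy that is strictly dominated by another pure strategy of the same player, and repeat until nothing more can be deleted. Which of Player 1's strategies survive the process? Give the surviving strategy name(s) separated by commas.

Row Opt3 is eliminated: Opt2 beats it against every remaining column (L: 8>3, CL: 12>5, CR: 11>5, R: 4>1).
Column L is eliminated: CR beats it against every remaining row (Opt1: 8>5, Opt2: 4>1, Opt4: 6>5).
For Player 1, Opt2 strictly dominates Opt1 on the remaining columns (CL: 12>2, CR: 11>8, R: 4>2); eliminate Opt1.
Player 2's strategy CL is strictly dominated by CR (Opt2: 4>1, Opt4: 6>4) and is removed.
Among the remaining strategies, none is strictly dominated by another pure strategy of the same player, so the elimination stops.
Surviving strategies — Player 1: {Opt2, Opt4}; Player 2: {CR, R}.

Opt2, Opt4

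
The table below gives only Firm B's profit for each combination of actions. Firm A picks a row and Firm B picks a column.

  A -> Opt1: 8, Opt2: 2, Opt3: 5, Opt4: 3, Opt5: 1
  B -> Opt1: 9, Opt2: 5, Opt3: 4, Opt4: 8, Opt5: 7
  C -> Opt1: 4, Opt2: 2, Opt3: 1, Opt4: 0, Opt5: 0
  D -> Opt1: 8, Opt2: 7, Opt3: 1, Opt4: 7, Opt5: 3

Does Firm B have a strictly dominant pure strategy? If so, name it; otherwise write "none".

Opt1

Opt1 vs Opt2: A: 8>2, B: 9>5, C: 4>2, D: 8>7.
Opt1 vs Opt3: A: 8>5, B: 9>4, C: 4>1, D: 8>1.
Opt1 vs Opt4: A: 8>3, B: 9>8, C: 4>0, D: 8>7.
Opt1 vs Opt5: A: 8>1, B: 9>7, C: 4>0, D: 8>3.
Opt1 strictly beats every other strategy against every opponent action, so it is strictly dominant.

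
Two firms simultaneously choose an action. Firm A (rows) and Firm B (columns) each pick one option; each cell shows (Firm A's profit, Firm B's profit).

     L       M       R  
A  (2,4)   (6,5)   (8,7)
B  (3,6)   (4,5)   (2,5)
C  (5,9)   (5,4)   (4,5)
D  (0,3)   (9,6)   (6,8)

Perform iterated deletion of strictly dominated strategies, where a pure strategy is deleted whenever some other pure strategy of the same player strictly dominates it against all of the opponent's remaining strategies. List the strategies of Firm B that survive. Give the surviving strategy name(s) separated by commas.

L, R

For Firm A, C strictly dominates B on the remaining columns (L: 5>3, M: 5>4, R: 4>2); eliminate B.
Column M is eliminated: R beats it against every remaining row (A: 7>5, C: 5>4, D: 8>6).
Row D is eliminated: A beats it against every remaining column (L: 2>0, R: 8>6).
Among the remaining strategies, none is strictly dominated by another pure strategy of the same player, so the elimination stops.
Surviving strategies — Firm A: {A, C}; Firm B: {L, R}.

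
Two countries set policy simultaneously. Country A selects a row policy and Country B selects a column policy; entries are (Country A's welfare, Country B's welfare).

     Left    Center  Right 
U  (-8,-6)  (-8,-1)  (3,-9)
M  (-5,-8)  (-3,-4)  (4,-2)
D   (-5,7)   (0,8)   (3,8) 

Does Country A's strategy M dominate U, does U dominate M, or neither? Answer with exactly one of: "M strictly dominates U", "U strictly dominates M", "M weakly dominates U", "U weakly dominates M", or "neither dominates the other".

M strictly dominates U

Compare M to U across every action of Country B: Left: -5>-8, Center: -3>-8, Right: 4>3.
Every comparison favours M, so M strictly dominates U.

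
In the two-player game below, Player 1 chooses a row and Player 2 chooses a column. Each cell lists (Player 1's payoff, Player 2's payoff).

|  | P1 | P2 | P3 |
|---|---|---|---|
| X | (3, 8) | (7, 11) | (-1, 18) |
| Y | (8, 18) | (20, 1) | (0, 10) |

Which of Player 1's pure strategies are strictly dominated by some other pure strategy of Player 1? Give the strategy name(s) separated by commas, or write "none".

X

X is strictly dominated by Y (P1: 8>3, P2: 20>7, P3: 0>-1).
Y is not dominated — it holds its own against X at P1 (8>3).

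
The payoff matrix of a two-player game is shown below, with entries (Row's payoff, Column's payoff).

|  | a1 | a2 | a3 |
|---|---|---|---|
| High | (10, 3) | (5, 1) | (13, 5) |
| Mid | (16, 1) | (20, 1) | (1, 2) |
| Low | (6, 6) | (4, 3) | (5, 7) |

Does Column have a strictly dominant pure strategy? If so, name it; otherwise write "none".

a3

a3 vs a1: High: 5>3, Mid: 2>1, Low: 7>6.
a3 vs a2: High: 5>1, Mid: 2>1, Low: 7>3.
a3 strictly beats every other strategy against every opponent action, so it is strictly dominant.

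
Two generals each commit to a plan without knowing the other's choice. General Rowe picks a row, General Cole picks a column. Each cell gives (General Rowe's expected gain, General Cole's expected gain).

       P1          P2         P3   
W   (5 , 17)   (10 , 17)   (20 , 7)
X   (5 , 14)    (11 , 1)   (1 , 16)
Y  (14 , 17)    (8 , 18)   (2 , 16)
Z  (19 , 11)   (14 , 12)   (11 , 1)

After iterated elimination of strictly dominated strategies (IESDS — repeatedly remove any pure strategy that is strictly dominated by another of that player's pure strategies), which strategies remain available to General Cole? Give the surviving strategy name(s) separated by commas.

P2

For General Rowe, Z strictly dominates X on the remaining columns (P1: 19>5, P2: 14>11, P3: 11>1); eliminate X.
Row Y is eliminated: Z beats it against every remaining column (P1: 19>14, P2: 14>8, P3: 11>2).
General Cole's strategy P3 is strictly dominated by P1 (W: 17>7, Z: 11>1) and is removed.
Row W is eliminated: Z beats it against every remaining column (P1: 19>5, P2: 14>10).
For General Cole, P2 strictly dominates P1 on the remaining rows (Z: 12>11); eliminate P1.
Among the remaining strategies, none is strictly dominated by another pure strategy of the same player, so the elimination stops.
Surviving strategies — General Rowe: {Z}; General Cole: {P2}.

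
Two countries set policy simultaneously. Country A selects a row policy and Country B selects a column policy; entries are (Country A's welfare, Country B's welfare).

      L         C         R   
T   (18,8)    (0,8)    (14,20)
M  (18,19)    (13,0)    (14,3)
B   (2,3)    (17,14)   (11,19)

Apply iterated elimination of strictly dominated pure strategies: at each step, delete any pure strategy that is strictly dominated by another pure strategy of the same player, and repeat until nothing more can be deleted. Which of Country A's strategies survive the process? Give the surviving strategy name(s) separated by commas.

T, M

Country B's strategy C is strictly dominated by R (T: 20>8, M: 3>0, B: 19>14) and is removed.
For Country A, T strictly dominates B on the remaining columns (L: 18>2, R: 14>11); eliminate B.
Among the remaining strategies, none is strictly dominated by another pure strategy of the same player, so the elimination stops.
Surviving strategies — Country A: {T, M}; Country B: {L, R}.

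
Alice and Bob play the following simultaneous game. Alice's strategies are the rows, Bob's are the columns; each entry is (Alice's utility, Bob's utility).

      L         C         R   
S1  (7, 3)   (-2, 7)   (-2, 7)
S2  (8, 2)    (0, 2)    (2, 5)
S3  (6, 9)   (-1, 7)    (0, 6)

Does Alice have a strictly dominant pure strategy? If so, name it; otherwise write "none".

S2

S2 vs S1: L: 8>7, C: 0>-2, R: 2>-2.
S2 vs S3: L: 8>6, C: 0>-1, R: 2>0.
S2 strictly beats every other strategy against every opponent action, so it is strictly dominant.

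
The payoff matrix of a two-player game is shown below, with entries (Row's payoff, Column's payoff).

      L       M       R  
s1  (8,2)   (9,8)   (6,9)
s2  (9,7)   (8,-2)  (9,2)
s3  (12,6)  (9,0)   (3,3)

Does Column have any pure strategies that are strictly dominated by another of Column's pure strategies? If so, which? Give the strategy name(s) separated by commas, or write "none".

M

Nothing dominates L: M at s2 (7>-2); R at s2 (7>2).
R strictly dominates M — s1: 9>8, s2: 2>-2, s3: 3>0.
R: no other strategy beats it everywhere (L at s1 (9>2); M at s1 (9>8)).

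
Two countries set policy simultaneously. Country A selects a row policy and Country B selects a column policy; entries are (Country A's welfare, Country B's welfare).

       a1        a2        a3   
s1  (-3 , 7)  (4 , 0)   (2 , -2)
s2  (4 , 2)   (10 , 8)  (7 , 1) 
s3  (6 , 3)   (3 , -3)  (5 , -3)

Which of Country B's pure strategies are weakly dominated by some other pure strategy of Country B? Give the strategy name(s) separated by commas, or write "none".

a1 is not dominated — it holds its own against a2 at s1 (7>0); a3 at s1 (7>-2).
a2: no other strategy beats it everywhere (a1 at s2 (8>2); a3 at s1 (0>-2)).
a3 is weakly dominated by a1 (s1: 7>-2, s2: 2>1, s3: 3>-3).

a3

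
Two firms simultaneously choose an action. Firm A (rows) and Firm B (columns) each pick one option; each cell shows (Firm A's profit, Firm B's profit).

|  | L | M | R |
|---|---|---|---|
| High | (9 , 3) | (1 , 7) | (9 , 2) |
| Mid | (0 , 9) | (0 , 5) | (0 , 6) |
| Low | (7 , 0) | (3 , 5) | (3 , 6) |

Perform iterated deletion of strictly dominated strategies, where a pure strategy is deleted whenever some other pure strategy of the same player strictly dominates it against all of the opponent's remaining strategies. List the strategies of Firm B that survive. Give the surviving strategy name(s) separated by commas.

M, R

For Firm A, High strictly dominates Mid on the remaining columns (L: 9>0, M: 1>0, R: 9>0); eliminate Mid.
Firm B's strategy L is strictly dominated by M (High: 7>3, Low: 5>0) and is removed.
Among the remaining strategies, none is strictly dominated by another pure strategy of the same player, so the elimination stops.
Surviving strategies — Firm A: {High, Low}; Firm B: {M, R}.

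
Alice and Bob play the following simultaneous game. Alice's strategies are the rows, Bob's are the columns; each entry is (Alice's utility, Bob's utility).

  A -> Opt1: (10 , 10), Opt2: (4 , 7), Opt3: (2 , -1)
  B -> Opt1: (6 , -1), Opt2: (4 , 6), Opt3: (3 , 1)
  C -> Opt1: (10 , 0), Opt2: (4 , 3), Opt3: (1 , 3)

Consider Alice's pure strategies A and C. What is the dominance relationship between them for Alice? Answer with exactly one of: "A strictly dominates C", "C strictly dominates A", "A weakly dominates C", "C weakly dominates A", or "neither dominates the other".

Compare A to C across every action of Bob: Opt1: 10=10, Opt2: 4=4, Opt3: 2>1.
A is at least as good everywhere and strictly better somewhere (tied only at Opt1, Opt2), so A weakly but not strictly dominates C.

A weakly dominates C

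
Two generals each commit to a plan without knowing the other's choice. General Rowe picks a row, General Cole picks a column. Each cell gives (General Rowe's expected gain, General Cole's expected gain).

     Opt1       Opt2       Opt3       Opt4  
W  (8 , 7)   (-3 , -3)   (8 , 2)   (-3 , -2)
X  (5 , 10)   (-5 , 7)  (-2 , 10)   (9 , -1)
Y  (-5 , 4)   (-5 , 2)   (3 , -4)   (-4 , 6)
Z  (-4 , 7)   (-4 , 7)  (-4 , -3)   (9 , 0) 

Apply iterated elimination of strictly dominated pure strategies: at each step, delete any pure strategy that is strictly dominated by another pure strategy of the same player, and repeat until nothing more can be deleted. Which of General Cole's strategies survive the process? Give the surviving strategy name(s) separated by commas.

General Rowe's strategy Y is strictly dominated by W (Opt1: 8>-5, Opt2: -3>-5, Opt3: 8>3, Opt4: -3>-4) and is removed.
For General Cole, Opt1 strictly dominates Opt4 on the remaining rows (W: 7>-2, X: 10>-1, Z: 7>0); eliminate Opt4.
Row X is eliminated: W beats it against every remaining column (Opt1: 8>5, Opt2: -3>-5, Opt3: 8>-2).
Row Z is eliminated: W beats it against every remaining column (Opt1: 8>-4, Opt2: -3>-4, Opt3: 8>-4).
For General Cole, Opt1 strictly dominates Opt2 on the remaining rows (W: 7>-3); eliminate Opt2.
Column Opt3 is eliminated: Opt1 beats it against every remaining row (W: 7>2).
Among the remaining strategies, none is strictly dominated by another pure strategy of the same player, so the elimination stops.
Surviving strategies — General Rowe: {W}; General Cole: {Opt1}.

Opt1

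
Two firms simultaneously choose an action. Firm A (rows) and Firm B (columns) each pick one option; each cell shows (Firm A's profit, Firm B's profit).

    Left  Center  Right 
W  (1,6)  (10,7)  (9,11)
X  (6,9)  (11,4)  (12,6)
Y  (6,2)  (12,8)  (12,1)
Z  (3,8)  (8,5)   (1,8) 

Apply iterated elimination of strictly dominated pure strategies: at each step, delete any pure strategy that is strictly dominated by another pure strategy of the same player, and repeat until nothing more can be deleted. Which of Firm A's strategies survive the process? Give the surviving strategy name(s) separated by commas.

X, Y

Row W is eliminated: X beats it against every remaining column (Left: 6>1, Center: 11>10, Right: 12>9).
Row Z is eliminated: X beats it against every remaining column (Left: 6>3, Center: 11>8, Right: 12>1).
Firm B's strategy Right is strictly dominated by Left (X: 9>6, Y: 2>1) and is removed.
Among the remaining strategies, none is strictly dominated by another pure strategy of the same player, so the elimination stops.
Surviving strategies — Firm A: {X, Y}; Firm B: {Left, Center}.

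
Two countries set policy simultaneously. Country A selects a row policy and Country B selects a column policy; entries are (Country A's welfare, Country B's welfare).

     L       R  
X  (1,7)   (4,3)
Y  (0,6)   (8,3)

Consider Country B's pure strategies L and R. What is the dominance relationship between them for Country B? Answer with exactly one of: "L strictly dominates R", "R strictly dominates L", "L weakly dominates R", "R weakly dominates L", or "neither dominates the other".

L's payoffs vs R's, by Country A's action — X: 7>3, Y: 6>3.
Every comparison favours L, so L strictly dominates R.

L strictly dominates R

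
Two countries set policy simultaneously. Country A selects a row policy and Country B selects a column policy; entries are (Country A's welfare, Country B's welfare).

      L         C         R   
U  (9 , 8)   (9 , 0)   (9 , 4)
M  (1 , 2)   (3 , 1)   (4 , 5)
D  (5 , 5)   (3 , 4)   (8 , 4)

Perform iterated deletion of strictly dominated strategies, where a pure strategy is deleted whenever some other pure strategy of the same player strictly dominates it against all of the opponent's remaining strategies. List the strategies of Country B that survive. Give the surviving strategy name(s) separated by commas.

Row M is eliminated: U beats it against every remaining column (L: 9>1, C: 9>3, R: 9>4).
Row D is eliminated: U beats it against every remaining column (L: 9>5, C: 9>3, R: 9>8).
For Country B, L strictly dominates C on the remaining rows (U: 8>0); eliminate C.
For Country B, L strictly dominates R on the remaining rows (U: 8>4); eliminate R.
Among the remaining strategies, none is strictly dominated by another pure strategy of the same player, so the elimination stops.
Surviving strategies — Country A: {U}; Country B: {L}.

L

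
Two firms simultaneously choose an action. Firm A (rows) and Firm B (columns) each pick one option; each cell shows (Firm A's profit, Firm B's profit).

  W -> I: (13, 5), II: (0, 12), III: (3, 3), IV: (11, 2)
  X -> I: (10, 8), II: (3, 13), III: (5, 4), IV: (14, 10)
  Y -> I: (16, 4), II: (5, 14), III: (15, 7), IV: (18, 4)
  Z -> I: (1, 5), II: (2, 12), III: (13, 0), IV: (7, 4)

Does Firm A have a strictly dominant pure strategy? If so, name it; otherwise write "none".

Y vs W: I: 16>13, II: 5>0, III: 15>3, IV: 18>11.
Y vs X: I: 16>10, II: 5>3, III: 15>5, IV: 18>14.
Y vs Z: I: 16>1, II: 5>2, III: 15>13, IV: 18>7.
Y strictly beats every other strategy against every opponent action, so it is strictly dominant.

Y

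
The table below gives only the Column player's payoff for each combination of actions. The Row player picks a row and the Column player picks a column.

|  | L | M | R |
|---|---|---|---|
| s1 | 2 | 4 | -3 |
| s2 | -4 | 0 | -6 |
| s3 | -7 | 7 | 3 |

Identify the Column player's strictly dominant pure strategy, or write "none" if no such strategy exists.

M vs L: s1: 4>2, s2: 0>-4, s3: 7>-7.
M vs R: s1: 4>-3, s2: 0>-6, s3: 7>3.
M strictly beats every other strategy against every opponent action, so it is strictly dominant.

M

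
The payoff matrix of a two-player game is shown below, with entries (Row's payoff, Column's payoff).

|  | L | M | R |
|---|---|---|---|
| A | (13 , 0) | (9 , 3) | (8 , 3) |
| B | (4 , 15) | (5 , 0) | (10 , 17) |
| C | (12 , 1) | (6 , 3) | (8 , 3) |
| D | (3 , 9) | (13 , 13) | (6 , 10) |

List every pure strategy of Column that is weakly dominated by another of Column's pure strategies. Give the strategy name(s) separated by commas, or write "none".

L

L is weakly dominated by R (A: 3>0, B: 17>15, C: 3>1, D: 10>9).
M: no other strategy beats it everywhere (L at A (3>0); R at D (13>10)).
R: no other strategy beats it everywhere (L at A (3>0); M at B (17>0)).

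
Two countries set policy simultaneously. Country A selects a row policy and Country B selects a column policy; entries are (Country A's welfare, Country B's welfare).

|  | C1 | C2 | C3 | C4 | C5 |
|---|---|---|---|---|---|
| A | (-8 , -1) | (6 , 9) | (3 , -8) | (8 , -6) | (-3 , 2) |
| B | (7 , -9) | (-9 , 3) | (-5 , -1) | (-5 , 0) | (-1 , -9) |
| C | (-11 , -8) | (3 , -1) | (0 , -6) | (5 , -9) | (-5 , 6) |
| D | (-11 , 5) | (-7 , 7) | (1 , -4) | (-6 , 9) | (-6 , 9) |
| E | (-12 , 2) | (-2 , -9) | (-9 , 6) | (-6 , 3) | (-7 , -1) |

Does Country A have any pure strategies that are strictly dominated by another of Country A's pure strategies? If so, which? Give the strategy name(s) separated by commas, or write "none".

C, D, E

Nothing dominates A: B at C2 (6>-9); C at C1 (-8>-11); D at C1 (-8>-11); E at C1 (-8>-12).
B is not dominated — it holds its own against A at C1 (7>-8); C at C1 (7>-11); D at C1 (7>-11); E at C1 (7>-12).
C is strictly dominated by A (C1: -8>-11, C2: 6>3, C3: 3>0, C4: 8>5, C5: -3>-5).
A strictly dominates D — C1: -8>-11, C2: 6>-7, C3: 3>1, C4: 8>-6, C5: -3>-6.
E is strictly dominated by A (C1: -8>-12, C2: 6>-2, C3: 3>-9, C4: 8>-6, C5: -3>-7).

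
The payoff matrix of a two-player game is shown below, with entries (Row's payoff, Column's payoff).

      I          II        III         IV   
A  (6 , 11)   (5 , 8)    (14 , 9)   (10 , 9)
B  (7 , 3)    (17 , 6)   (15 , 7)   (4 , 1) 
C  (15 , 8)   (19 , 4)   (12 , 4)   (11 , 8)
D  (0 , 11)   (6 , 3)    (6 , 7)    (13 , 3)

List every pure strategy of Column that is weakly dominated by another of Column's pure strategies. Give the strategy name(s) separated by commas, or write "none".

II, IV

Nothing dominates I: II at A (11>8); III at A (11>9); IV at A (11>9).
II: dominated, since III does at least as well everywhere (A: 9>8, B: 7>6, C: 4=4, D: 7>3).
III: no other strategy beats it everywhere (I at B (7>3); II at A (9>8); IV at B (7>1)).
IV is weakly dominated by I (A: 11>9, B: 3>1, C: 8=8, D: 11>3).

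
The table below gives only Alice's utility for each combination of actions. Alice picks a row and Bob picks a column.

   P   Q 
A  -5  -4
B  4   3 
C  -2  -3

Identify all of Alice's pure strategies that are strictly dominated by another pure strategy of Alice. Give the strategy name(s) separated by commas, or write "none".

A, C

B strictly dominates A — P: 4>-5, Q: 3>-4.
B: no other strategy beats it everywhere (A at P (4>-5); C at P (4>-2)).
C: dominated, since B does at least as well everywhere (P: 4>-2, Q: 3>-3).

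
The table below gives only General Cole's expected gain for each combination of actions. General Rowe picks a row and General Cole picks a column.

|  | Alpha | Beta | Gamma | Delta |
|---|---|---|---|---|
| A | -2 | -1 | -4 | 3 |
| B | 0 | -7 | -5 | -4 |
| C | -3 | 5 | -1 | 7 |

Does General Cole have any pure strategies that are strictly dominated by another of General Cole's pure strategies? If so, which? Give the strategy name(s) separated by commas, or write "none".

Beta, Gamma

Nothing dominates Alpha: Beta at B (0>-7); Gamma at A (-2>-4); Delta at B (0>-4).
Delta strictly dominates Beta — A: 3>-1, B: -4>-7, C: 7>5.
Gamma: dominated, since Delta does at least as well everywhere (A: 3>-4, B: -4>-5, C: 7>-1).
Nothing dominates Delta: Alpha at A (3>-2); Beta at A (3>-1); Gamma at A (3>-4).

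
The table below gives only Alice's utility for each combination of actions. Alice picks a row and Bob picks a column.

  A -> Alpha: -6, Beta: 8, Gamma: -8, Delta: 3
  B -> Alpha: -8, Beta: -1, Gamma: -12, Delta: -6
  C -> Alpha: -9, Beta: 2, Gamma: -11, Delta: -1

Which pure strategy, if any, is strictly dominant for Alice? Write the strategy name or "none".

A

A vs B: Alpha: -6>-8, Beta: 8>-1, Gamma: -8>-12, Delta: 3>-6.
A vs C: Alpha: -6>-9, Beta: 8>2, Gamma: -8>-11, Delta: 3>-1.
A strictly beats every other strategy against every opponent action, so it is strictly dominant.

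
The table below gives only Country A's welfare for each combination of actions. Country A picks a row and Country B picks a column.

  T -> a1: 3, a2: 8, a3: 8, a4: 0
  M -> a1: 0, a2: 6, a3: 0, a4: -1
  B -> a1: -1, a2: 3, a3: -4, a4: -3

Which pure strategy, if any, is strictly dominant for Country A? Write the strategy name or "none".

T vs M: a1: 3>0, a2: 8>6, a3: 8>0, a4: 0>-1.
T vs B: a1: 3>-1, a2: 8>3, a3: 8>-4, a4: 0>-3.
T strictly beats every other strategy against every opponent action, so it is strictly dominant.

T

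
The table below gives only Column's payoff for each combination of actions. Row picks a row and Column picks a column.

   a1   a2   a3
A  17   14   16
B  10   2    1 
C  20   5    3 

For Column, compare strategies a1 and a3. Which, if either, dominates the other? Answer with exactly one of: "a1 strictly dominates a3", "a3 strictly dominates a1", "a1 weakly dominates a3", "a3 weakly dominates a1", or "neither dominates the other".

a1 strictly dominates a3

a1's payoffs vs a3's, by Row's action — A: 17>16, B: 10>1, C: 20>3.
a1 gives a strictly higher payoff against every action of Row, so a1 strictly dominates a3.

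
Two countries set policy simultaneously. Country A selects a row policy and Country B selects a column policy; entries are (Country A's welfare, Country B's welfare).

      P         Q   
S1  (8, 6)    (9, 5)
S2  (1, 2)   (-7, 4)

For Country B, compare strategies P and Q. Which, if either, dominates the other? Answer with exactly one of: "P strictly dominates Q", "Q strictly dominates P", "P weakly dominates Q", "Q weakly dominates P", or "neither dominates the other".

P's payoffs vs Q's, by Country A's action — S1: 6>5, S2: 2<4.
P does better at S1 but worse at S2; neither strategy dominates the other.

neither dominates the other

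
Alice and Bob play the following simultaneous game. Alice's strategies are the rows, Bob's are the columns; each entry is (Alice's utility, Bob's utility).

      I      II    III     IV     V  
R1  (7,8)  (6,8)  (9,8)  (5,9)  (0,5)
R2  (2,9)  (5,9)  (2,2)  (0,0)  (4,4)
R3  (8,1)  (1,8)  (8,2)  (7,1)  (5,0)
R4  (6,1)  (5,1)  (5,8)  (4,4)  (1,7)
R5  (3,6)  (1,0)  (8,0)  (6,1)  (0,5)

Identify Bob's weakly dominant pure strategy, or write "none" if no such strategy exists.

I fails to dominate II at R3 (1<8).
II fails to dominate I at R5 (0<6).
III fails to dominate I at R2 (2<9).
IV fails to dominate I at R2 (0<9).
V fails to dominate I at R1 (5<8).
No single strategy dominates all the others.

none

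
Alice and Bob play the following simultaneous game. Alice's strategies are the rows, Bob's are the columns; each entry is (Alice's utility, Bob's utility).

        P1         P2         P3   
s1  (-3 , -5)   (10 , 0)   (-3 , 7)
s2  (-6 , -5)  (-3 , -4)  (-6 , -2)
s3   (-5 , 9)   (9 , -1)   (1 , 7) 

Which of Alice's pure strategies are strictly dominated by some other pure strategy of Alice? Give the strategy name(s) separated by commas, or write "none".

s2

Nothing dominates s1: s2 at P1 (-3>-6); s3 at P1 (-3>-5).
s2 is strictly dominated by s1 (P1: -3>-6, P2: 10>-3, P3: -3>-6).
Nothing dominates s3: s1 at P3 (1>-3); s2 at P1 (-5>-6).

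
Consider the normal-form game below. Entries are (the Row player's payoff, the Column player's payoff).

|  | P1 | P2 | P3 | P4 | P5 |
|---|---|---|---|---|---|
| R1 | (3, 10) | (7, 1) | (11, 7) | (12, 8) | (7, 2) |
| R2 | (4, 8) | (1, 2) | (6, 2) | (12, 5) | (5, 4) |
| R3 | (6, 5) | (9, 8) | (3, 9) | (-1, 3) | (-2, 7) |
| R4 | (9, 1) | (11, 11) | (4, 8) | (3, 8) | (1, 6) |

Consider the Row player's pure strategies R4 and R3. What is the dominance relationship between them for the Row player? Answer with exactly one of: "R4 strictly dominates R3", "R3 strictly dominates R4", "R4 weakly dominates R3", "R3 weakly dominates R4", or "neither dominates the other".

R4 strictly dominates R3

Compare R4 to R3 across every action of the Column player: P1: 9>6, P2: 11>9, P3: 4>3, P4: 3>-1, P5: 1>-2.
Every comparison favours R4, so R4 strictly dominates R3.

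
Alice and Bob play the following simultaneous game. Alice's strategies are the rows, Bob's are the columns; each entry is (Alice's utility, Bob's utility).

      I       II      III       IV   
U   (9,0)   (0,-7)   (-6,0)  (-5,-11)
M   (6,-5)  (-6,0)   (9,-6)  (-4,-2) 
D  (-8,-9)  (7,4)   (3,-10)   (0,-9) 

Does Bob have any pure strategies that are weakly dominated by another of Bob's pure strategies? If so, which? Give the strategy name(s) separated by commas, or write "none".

I is not dominated — it holds its own against II at U (0>-7); III at M (-5>-6); IV at U (0>-11).
II is not dominated — it holds its own against I at M (0>-5); III at M (0>-6); IV at U (-7>-11).
I weakly dominates III — U: 0=0, M: -5>-6, D: -9>-10.
IV: dominated, since II does at least as well everywhere (U: -7>-11, M: 0>-2, D: 4>-9).

III, IV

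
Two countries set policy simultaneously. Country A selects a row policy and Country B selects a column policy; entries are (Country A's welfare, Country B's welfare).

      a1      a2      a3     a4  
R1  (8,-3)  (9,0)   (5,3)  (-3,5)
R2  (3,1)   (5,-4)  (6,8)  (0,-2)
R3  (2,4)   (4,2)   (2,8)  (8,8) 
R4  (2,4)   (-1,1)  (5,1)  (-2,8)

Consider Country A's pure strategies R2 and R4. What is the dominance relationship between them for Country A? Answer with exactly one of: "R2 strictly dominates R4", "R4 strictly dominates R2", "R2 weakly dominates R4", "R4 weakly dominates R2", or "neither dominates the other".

R2's payoffs vs R4's, by Country B's action — a1: 3>2, a2: 5>-1, a3: 6>5, a4: 0>-2.
Every comparison favours R2, so R2 strictly dominates R4.

R2 strictly dominates R4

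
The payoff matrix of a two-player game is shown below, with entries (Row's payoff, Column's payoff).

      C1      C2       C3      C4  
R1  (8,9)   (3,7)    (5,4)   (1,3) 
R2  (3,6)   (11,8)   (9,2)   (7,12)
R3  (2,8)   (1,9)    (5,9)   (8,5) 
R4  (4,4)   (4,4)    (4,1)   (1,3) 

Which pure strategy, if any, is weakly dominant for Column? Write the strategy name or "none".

none

C1 fails to dominate C2 at R2 (6<8).
C2 fails to dominate C1 at R1 (7<9).
C3 fails to dominate C1 at R1 (4<9).
C4 fails to dominate C1 at R1 (3<9).
No single strategy dominates all the others.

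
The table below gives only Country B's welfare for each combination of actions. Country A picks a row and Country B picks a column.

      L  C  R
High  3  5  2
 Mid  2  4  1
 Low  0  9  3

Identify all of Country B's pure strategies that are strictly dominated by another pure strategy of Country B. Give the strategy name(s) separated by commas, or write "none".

L is strictly dominated by C (High: 5>3, Mid: 4>2, Low: 9>0).
C: no other strategy beats it everywhere (L at High (5>3); R at High (5>2)).
C strictly dominates R — High: 5>2, Mid: 4>1, Low: 9>3.

L, R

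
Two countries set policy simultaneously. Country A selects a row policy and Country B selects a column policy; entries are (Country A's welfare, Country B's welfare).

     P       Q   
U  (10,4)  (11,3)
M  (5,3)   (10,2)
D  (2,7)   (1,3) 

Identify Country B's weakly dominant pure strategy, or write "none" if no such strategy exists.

P vs Q: U: 4>3, M: 3>2, D: 7>3.
P is at least as good as every other strategy against every opponent action, so it is weakly dominant.

P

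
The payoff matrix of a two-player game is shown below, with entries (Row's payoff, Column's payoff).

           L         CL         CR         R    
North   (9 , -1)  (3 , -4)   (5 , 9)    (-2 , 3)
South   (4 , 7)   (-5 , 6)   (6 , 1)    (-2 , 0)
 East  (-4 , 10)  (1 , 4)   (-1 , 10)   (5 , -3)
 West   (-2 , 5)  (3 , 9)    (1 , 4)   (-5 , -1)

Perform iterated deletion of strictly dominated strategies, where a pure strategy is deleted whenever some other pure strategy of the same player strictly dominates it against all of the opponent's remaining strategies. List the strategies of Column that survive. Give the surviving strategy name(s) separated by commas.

L, CL, CR

Column R is eliminated: CR beats it against every remaining row (North: 9>3, South: 1>0, East: 10>-3, West: 4>-1).
For Row, North strictly dominates East on the remaining columns (L: 9>-4, CL: 3>1, CR: 5>-1); eliminate East.
Among the remaining strategies, none is strictly dominated by another pure strategy of the same player, so the elimination stops.
Surviving strategies — Row: {North, South, West}; Column: {L, CL, CR}.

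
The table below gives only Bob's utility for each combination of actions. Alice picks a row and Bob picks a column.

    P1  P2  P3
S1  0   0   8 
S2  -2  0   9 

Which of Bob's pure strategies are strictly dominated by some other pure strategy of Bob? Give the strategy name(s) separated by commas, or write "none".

P1, P2

P1: dominated, since P3 does at least as well everywhere (S1: 8>0, S2: 9>-2).
P2 is strictly dominated by P3 (S1: 8>0, S2: 9>0).
P3: no other strategy beats it everywhere (P1 at S1 (8>0); P2 at S1 (8>0)).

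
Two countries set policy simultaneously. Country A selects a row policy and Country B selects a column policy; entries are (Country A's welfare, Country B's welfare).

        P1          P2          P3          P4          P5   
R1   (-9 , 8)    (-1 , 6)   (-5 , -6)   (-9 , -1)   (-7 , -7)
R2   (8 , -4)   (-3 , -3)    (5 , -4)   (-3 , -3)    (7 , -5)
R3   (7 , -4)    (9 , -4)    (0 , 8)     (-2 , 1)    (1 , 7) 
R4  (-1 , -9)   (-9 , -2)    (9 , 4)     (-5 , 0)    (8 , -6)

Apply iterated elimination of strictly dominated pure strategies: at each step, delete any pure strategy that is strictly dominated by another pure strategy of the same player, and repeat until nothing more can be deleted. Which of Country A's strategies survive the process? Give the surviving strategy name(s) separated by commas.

Country A's strategy R1 is strictly dominated by R3 (P1: 7>-9, P2: 9>-1, P3: 0>-5, P4: -2>-9, P5: 1>-7) and is removed.
Country B's strategy P1 is strictly dominated by P4 (R2: -3>-4, R3: 1>-4, R4: 0>-9) and is removed.
For Country B, P3 strictly dominates P5 on the remaining rows (R2: -4>-5, R3: 8>7, R4: 4>-6); eliminate P5.
Among the remaining strategies, none is strictly dominated by another pure strategy of the same player, so the elimination stops.
Surviving strategies — Country A: {R2, R3, R4}; Country B: {P2, P3, P4}.

R2, R3, R4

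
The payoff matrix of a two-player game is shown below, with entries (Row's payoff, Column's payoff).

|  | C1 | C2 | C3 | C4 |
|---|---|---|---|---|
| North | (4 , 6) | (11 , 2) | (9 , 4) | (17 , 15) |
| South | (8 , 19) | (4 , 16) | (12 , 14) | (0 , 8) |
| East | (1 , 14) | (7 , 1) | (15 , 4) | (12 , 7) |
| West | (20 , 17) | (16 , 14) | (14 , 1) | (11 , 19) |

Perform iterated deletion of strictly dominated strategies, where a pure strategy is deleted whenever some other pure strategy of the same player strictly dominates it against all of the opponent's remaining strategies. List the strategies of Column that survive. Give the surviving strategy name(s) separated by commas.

C4

For Row, West strictly dominates South on the remaining columns (C1: 20>8, C2: 16>4, C3: 14>12, C4: 11>0); eliminate South.
Column's strategy C2 is strictly dominated by C1 (North: 6>2, East: 14>1, West: 17>14) and is removed.
Column's strategy C3 is strictly dominated by C1 (North: 6>4, East: 14>4, West: 17>1) and is removed.
Row East is eliminated: North beats it against every remaining column (C1: 4>1, C4: 17>12).
Column C1 is eliminated: C4 beats it against every remaining row (North: 15>6, West: 19>17).
Row's strategy West is strictly dominated by North (C4: 17>11) and is removed.
Among the remaining strategies, none is strictly dominated by another pure strategy of the same player, so the elimination stops.
Surviving strategies — Row: {North}; Column: {C4}.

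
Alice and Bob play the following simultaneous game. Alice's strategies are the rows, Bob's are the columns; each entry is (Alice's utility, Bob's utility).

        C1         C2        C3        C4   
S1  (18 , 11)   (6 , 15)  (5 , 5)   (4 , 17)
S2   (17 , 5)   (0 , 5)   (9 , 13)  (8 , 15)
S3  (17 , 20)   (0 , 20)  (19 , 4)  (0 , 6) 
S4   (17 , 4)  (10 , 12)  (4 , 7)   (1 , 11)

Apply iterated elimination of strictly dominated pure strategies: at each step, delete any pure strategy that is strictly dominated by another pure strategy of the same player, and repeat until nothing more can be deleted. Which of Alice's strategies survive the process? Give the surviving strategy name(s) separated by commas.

Bob's strategy C3 is strictly dominated by C4 (S1: 17>5, S2: 15>13, S3: 6>4, S4: 11>7) and is removed.
Row S3 is eliminated: S1 beats it against every remaining column (C1: 18>17, C2: 6>0, C4: 4>0).
For Bob, C4 strictly dominates C1 on the remaining rows (S1: 17>11, S2: 15>5, S4: 11>4); eliminate C1.
Among the remaining strategies, none is strictly dominated by another pure strategy of the same player, so the elimination stops.
Surviving strategies — Alice: {S1, S2, S4}; Bob: {C2, C4}.

S1, S2, S4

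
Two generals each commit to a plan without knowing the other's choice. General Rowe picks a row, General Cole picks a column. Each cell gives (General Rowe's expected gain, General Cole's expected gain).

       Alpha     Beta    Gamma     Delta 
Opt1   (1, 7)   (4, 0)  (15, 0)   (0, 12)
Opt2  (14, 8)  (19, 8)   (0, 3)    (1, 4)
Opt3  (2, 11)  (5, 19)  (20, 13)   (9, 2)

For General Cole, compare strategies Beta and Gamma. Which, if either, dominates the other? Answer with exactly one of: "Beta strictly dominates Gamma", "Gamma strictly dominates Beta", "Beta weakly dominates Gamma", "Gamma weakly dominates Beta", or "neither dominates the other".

Compare Beta to Gamma across each opponent action: Opt1: 0=0, Opt2: 8>3, Opt3: 19>13.
Beta is at least as good everywhere and strictly better somewhere (tied only at Opt1), so Beta weakly but not strictly dominates Gamma.

Beta weakly dominates Gamma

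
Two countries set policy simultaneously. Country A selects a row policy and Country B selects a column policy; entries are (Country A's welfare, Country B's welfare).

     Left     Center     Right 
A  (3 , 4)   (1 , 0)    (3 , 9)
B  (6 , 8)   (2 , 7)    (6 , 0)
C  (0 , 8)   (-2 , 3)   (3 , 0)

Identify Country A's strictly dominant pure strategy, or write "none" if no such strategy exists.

B vs A: Left: 6>3, Center: 2>1, Right: 6>3.
B vs C: Left: 6>0, Center: 2>-2, Right: 6>3.
B strictly beats every other strategy against every opponent action, so it is strictly dominant.

B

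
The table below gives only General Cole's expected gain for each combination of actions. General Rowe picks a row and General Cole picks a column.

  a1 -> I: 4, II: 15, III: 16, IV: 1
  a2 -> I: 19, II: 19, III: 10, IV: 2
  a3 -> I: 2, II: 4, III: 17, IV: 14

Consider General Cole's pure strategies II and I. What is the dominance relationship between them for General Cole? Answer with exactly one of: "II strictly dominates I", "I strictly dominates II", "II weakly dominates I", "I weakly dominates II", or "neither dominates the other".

II's payoffs vs I's, by General Rowe's action — a1: 15>4, a2: 19=19, a3: 4>2.
II is at least as good everywhere and strictly better somewhere (tied only at a2), so II weakly but not strictly dominates I.

II weakly dominates I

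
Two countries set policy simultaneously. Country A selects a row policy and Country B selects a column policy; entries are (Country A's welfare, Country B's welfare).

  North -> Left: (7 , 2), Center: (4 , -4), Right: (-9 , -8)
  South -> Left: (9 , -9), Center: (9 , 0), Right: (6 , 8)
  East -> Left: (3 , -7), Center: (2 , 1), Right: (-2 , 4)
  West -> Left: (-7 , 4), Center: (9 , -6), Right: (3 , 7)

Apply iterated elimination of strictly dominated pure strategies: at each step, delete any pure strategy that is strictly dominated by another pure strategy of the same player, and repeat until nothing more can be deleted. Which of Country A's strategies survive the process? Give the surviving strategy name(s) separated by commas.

South

For Country A, South strictly dominates North on the remaining columns (Left: 9>7, Center: 9>4, Right: 6>-9); eliminate North.
Country A's strategy East is strictly dominated by South (Left: 9>3, Center: 9>2, Right: 6>-2) and is removed.
For Country B, Right strictly dominates Left on the remaining rows (South: 8>-9, West: 7>4); eliminate Left.
Country B's strategy Center is strictly dominated by Right (South: 8>0, West: 7>-6) and is removed.
For Country A, South strictly dominates West on the remaining columns (Right: 6>3); eliminate West.
Among the remaining strategies, none is strictly dominated by another pure strategy of the same player, so the elimination stops.
Surviving strategies — Country A: {South}; Country B: {Right}.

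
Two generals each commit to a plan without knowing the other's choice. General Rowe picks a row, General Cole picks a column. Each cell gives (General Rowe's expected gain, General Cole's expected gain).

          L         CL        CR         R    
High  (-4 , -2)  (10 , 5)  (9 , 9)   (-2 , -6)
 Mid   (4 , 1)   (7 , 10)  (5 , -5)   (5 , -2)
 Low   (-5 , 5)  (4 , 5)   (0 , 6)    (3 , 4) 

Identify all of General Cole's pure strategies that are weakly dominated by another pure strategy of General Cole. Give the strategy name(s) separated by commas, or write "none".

CL weakly dominates L — High: 5>-2, Mid: 10>1, Low: 5=5.
CL: no other strategy beats it everywhere (L at High (5>-2); CR at Mid (10>-5); R at High (5>-6)).
CR: no other strategy beats it everywhere (L at High (9>-2); CL at High (9>5); R at High (9>-6)).
R is weakly dominated by L (High: -2>-6, Mid: 1>-2, Low: 5>4).

L, R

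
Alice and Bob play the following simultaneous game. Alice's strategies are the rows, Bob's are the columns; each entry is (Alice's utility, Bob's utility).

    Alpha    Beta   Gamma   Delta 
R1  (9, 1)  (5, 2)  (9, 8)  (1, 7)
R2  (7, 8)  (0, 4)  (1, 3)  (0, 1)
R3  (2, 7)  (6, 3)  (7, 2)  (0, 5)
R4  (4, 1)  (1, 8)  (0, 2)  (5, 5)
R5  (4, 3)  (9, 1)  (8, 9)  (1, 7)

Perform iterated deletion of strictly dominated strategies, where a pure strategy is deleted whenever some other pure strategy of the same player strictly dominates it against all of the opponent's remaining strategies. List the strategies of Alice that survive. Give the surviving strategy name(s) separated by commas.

Alice's strategy R2 is strictly dominated by R1 (Alpha: 9>7, Beta: 5>0, Gamma: 9>1, Delta: 1>0) and is removed.
For Alice, R5 strictly dominates R3 on the remaining columns (Alpha: 4>2, Beta: 9>6, Gamma: 8>7, Delta: 1>0); eliminate R3.
For Bob, Gamma strictly dominates Alpha on the remaining rows (R1: 8>1, R4: 2>1, R5: 9>3); eliminate Alpha.
Among the remaining strategies, none is strictly dominated by another pure strategy of the same player, so the elimination stops.
Surviving strategies — Alice: {R1, R4, R5}; Bob: {Beta, Gamma, Delta}.

R1, R4, R5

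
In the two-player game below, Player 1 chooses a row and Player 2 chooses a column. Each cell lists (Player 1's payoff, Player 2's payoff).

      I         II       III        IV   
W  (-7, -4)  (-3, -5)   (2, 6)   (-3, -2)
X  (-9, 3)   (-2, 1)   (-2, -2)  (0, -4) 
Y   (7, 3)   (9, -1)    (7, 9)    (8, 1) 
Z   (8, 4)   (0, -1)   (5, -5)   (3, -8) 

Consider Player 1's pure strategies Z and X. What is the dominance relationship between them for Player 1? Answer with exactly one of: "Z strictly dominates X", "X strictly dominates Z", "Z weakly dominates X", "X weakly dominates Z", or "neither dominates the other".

Z strictly dominates X

Compare Z to X across each choice by Player 2: I: 8>-9, II: 0>-2, III: 5>-2, IV: 3>0.
Z gives a strictly higher payoff against each choice by Player 2, so Z strictly dominates X.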